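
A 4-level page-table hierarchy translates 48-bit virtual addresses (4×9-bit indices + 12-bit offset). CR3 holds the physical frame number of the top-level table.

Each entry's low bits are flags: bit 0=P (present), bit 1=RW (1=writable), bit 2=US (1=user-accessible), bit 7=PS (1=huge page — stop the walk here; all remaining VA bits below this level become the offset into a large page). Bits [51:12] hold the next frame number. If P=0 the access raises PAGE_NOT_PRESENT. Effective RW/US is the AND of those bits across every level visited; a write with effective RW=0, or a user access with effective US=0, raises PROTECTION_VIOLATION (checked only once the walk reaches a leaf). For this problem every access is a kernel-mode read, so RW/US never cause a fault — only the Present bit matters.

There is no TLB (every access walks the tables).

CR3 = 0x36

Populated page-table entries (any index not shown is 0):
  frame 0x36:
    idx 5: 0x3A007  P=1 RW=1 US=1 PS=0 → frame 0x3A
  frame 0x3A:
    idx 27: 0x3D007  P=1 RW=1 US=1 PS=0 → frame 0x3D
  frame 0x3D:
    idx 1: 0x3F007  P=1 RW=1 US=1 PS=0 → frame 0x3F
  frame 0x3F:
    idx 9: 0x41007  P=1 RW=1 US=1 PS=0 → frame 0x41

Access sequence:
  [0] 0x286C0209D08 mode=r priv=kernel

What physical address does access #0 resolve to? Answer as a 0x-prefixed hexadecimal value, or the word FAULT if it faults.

Trace:
#0 VA=0x286C0209D08 (r,kernel):
  L0: frame=0x36 idx=5 entry=0x3A007 [P=1 RW=1 US=1 PS=0]
  L1: frame=0x3A idx=27 entry=0x3D007 [P=1 RW=1 US=1 PS=0]
  L2: frame=0x3D idx=1 entry=0x3F007 [P=1 RW=1 US=1 PS=0]
  L3: frame=0x3F idx=9 entry=0x41007 [P=1 RW=1 US=1 PS=0]
  → PA=0x41D08  (4 entries read)

Access #0 PA: 0x41D08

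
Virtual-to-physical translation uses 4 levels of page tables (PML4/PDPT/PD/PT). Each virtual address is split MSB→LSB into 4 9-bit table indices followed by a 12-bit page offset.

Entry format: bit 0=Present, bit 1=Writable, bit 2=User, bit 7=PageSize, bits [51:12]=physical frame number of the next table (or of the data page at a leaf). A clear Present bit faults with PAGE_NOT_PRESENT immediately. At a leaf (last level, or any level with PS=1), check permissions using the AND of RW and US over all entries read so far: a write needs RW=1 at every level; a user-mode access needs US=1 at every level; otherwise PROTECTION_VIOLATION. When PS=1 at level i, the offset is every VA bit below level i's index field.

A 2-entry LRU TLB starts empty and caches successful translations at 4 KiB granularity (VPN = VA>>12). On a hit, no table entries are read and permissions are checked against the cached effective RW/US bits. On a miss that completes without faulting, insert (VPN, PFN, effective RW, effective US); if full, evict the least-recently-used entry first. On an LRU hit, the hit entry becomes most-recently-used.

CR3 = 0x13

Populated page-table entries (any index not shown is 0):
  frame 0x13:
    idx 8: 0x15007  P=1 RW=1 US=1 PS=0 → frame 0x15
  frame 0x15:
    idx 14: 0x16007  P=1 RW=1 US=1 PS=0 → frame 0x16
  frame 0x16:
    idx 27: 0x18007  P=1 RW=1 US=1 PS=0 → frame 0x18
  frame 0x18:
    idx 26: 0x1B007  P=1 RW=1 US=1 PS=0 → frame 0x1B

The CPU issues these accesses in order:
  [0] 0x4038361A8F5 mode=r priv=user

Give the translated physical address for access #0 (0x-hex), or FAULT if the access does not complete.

Per-access translation:
#0 VA=0x4038361A8F5 (r,user):
  [0] read 0x13 idx=8: raw=0x15007 flags P=1 W=1 U=1 S=0
  [1] read 0x15 idx=14: raw=0x16007 flags P=1 W=1 U=1 S=0
  [2] read 0x16 idx=27: raw=0x18007 flags P=1 W=1 U=1 S=0
  [3] read 0x18 idx=26: raw=0x1B007 flags P=1 W=1 U=1 S=0
  ✓ 0x1B8F5  — 4 lookups

Access #0 PA: 0x1B8F5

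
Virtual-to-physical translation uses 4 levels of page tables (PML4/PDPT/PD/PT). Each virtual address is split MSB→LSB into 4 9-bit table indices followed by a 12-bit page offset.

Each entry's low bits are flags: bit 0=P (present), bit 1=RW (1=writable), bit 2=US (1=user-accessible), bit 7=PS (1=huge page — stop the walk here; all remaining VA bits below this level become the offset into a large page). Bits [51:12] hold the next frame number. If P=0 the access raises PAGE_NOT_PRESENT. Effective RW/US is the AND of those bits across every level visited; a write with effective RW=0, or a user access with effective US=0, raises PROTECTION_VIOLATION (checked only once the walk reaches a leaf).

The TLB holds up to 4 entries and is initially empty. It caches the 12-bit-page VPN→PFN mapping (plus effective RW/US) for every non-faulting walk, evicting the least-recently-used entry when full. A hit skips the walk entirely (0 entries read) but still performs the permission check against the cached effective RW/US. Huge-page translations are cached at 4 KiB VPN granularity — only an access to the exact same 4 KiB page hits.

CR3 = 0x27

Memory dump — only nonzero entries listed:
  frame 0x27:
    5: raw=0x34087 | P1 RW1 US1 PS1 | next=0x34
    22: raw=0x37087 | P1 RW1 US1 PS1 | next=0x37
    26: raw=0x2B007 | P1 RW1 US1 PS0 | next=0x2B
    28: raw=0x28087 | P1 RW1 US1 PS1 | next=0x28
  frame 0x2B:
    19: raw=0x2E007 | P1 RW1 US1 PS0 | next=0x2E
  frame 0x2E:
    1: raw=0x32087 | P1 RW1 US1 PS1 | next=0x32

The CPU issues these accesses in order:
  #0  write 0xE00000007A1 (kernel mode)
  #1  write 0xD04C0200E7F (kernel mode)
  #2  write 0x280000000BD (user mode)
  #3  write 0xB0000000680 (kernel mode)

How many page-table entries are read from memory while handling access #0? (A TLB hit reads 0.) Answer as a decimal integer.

Per-access translation:
#0 VA=0xE00000007A1 (w,kernel):
  L0 @0x27[28] → 0x28087  P=1,RW=1,US=1,PS=1
  ✓ 0x287A1 (huge @L0)  — 1 lookups
#1 VA=0xD04C0200E7F (w,kernel):
  L0 @0x27[26] → 0x2B007  P=1,RW=1,US=1,PS=0
  L1 @0x2B[19] → 0x2E007  P=1,RW=1,US=1,PS=0
  L2 @0x2E[1] → 0x32087  P=1,RW=1,US=1,PS=1
  ✓ 0x32E7F (huge @L2)  — 3 lookups
#2 VA=0x280000000BD (w,user):
  L0 @0x27[5] → 0x34087  P=1,RW=1,US=1,PS=1
  ✓ 0x340BD (huge @L0)  — 1 lookups
#3 VA=0xB0000000680 (w,kernel):
  L0 @0x27[22] → 0x37087  P=1,RW=1,US=1,PS=1
  ✓ 0x37680 (huge @L0)  — 1 lookups

Entries read for #0: 1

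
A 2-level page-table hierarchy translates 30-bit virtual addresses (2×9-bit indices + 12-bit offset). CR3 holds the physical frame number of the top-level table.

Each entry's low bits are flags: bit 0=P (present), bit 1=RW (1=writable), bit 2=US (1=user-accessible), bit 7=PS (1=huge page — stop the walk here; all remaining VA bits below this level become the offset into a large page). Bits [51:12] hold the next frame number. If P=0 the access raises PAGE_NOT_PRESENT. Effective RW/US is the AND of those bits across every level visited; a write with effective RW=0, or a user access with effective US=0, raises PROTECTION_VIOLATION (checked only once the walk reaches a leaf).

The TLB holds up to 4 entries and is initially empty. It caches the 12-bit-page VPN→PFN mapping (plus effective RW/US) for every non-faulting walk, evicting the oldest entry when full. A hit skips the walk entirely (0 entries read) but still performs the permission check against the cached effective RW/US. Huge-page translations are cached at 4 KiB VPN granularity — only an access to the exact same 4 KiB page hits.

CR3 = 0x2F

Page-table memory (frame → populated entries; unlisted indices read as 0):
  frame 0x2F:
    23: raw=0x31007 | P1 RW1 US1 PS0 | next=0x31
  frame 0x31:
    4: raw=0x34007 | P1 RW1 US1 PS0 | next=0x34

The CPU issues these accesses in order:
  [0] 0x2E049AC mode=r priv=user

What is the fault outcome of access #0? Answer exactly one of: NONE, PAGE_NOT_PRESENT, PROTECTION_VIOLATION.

Per-access translation:
#0 VA=0x2E049AC (r,user):
  L0 @0x2F[23] → 0x31007  P=1,RW=1,US=1,PS=0
  L1 @0x31[4] → 0x34007  P=1,RW=1,US=1,PS=0
  ⇒ phys 0x349AC  [2 reads]

Access #0 fault: NONE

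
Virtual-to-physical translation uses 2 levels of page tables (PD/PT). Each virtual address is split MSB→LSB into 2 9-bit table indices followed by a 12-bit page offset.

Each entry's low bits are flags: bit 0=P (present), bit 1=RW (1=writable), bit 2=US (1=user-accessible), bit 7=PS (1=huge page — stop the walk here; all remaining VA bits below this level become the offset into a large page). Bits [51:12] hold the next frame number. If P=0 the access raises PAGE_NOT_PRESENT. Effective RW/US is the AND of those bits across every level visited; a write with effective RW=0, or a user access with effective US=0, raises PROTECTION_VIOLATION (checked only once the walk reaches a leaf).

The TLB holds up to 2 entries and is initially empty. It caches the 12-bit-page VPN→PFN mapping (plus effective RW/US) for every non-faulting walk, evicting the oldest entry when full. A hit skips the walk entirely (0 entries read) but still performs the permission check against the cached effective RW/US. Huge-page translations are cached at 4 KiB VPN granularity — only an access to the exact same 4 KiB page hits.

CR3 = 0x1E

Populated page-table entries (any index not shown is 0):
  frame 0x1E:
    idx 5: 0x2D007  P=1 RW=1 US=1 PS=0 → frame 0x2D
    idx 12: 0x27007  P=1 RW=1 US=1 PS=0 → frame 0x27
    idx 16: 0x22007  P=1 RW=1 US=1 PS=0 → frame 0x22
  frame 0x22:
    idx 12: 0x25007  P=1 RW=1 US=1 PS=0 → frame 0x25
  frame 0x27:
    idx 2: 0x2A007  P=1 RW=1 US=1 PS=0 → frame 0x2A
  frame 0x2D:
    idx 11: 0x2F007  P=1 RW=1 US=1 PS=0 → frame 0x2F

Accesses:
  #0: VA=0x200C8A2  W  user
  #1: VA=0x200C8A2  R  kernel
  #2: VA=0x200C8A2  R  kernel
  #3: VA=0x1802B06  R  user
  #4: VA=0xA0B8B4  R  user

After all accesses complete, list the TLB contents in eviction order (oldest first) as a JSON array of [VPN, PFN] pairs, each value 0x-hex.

Trace:
#0 VA=0x200C8A2 (w,user):
  [0] read 0x1E idx=16: raw=0x22007 flags P=1 W=1 U=1 S=0
  [1] read 0x22 idx=12: raw=0x25007 flags P=1 W=1 U=1 S=0
  → PA=0x258A2  (2 entries read)
#1 VA=0x200C8A2 (r,kernel):
  TLB hit vpn=0x200C → PA=0x258A2
#2 VA=0x200C8A2 (r,kernel):
  TLB hit vpn=0x200C → PA=0x258A2
#3 VA=0x1802B06 (r,user):
  [0] read 0x1E idx=12: raw=0x27007 flags P=1 W=1 U=1 S=0
  [1] read 0x27 idx=2: raw=0x2A007 flags P=1 W=1 U=1 S=0
  → PA=0x2AB06  (2 entries read)
#4 VA=0xA0B8B4 (r,user):
  [0] read 0x1E idx=5: raw=0x2D007 flags P=1 W=1 U=1 S=0
  [1] read 0x2D idx=11: raw=0x2F007 flags P=1 W=1 U=1 S=0
  → PA=0x2F8B4  (2 entries read)

TLB: [["0x1802", "0x2A"], ["0xA0B", "0x2F"]]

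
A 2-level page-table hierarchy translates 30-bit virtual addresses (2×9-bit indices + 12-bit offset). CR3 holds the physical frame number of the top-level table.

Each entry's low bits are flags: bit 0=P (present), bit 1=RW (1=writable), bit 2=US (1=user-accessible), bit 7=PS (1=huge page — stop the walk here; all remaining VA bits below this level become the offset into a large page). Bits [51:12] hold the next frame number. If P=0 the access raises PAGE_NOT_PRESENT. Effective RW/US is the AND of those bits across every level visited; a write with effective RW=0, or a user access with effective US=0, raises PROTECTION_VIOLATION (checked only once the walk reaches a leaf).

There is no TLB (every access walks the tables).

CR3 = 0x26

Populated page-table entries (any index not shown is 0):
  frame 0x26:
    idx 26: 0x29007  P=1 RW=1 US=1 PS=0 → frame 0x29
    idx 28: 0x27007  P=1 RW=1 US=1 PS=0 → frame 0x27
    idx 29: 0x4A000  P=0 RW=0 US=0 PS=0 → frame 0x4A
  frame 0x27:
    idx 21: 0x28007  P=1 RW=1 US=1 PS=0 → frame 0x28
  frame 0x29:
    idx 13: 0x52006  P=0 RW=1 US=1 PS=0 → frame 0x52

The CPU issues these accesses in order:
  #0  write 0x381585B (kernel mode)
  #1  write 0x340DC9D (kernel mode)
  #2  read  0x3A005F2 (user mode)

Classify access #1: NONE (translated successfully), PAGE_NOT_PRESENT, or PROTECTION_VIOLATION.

Per-access translation:
#0 VA=0x381585B (w,kernel):
  L0: frame=0x26 idx=28 entry=0x27007 [P=1 RW=1 US=1 PS=0]
  L1: frame=0x27 idx=21 entry=0x28007 [P=1 RW=1 US=1 PS=0]
  ⇒ phys 0x2885B  [2 reads]
#1 VA=0x340DC9D (w,kernel):
  L0: frame=0x26 idx=26 entry=0x29007 [P=1 RW=1 US=1 PS=0]
  L1: frame=0x29 idx=13 entry=0x52006 [P=0 RW=1 US=1 PS=0]
  → PAGE_NOT_PRESENT  (2 entries read)
#2 VA=0x3A005F2 (r,user):
  L0: frame=0x26 idx=29 entry=0x4A000 [P=0 RW=0 US=0 PS=0]
  → PAGE_NOT_PRESENT  (1 entries read)

Access #1 fault: PAGE_NOT_PRESENT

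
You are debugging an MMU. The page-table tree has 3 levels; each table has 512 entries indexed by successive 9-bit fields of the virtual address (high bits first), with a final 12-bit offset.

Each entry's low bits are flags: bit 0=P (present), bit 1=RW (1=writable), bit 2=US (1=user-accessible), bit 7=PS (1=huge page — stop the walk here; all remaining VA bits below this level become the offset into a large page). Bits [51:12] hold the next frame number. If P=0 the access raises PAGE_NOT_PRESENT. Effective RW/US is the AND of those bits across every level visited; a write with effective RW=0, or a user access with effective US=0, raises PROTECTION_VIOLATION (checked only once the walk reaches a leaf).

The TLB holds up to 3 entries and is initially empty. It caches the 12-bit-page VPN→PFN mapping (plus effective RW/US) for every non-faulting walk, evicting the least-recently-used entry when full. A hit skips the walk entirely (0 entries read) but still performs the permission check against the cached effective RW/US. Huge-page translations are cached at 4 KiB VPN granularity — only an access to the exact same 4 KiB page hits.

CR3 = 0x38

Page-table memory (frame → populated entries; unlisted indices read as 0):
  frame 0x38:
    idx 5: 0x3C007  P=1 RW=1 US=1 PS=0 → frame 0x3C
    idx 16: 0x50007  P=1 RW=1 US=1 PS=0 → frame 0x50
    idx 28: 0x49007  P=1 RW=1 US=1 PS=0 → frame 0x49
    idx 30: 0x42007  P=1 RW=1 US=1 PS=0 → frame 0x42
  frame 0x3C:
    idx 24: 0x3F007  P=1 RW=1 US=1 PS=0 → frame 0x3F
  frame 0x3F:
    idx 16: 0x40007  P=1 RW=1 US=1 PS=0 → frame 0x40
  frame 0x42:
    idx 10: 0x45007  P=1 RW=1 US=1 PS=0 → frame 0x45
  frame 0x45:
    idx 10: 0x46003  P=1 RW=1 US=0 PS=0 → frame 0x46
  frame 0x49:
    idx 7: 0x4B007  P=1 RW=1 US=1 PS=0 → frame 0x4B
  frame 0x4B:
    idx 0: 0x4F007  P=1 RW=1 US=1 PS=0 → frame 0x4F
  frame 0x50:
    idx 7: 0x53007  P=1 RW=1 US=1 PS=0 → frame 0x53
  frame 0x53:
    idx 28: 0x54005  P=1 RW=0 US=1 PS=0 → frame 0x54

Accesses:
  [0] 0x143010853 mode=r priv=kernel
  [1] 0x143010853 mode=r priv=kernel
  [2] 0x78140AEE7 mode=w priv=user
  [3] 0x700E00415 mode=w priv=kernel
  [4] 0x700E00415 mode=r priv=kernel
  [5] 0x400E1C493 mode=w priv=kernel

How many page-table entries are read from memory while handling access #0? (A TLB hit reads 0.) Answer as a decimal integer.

Trace:
#0 VA=0x143010853 (r,kernel):
  lvl0: tbl 0x38, slot 5 ⇒ 0x3C007 (P1/RW1/US1/PS0)
  lvl1: tbl 0x3C, slot 24 ⇒ 0x3F007 (P1/RW1/US1/PS0)
  lvl2: tbl 0x3F, slot 16 ⇒ 0x40007 (P1/RW1/US1/PS0)
  ⇒ phys 0x40853  [3 reads]
#1 VA=0x143010853 (r,kernel):
  TLB hit vpn=0x143010 → PA=0x40853
#2 VA=0x78140AEE7 (w,user):
  lvl0: tbl 0x38, slot 30 ⇒ 0x42007 (P1/RW1/US1/PS0)
  lvl1: tbl 0x42, slot 10 ⇒ 0x45007 (P1/RW1/US1/PS0)
  lvl2: tbl 0x45, slot 10 ⇒ 0x46003 (P1/RW1/US0/PS0)
  → PROTECTION_VIOLATION  (3 entries read)
#3 VA=0x700E00415 (w,kernel):
  lvl0: tbl 0x38, slot 28 ⇒ 0x49007 (P1/RW1/US1/PS0)
  lvl1: tbl 0x49, slot 7 ⇒ 0x4B007 (P1/RW1/US1/PS0)
  lvl2: tbl 0x4B, slot 0 ⇒ 0x4F007 (P1/RW1/US1/PS0)
  ⇒ phys 0x4F415  [3 reads]
#4 VA=0x700E00415 (r,kernel):
  TLB hit vpn=0x700E00 → PA=0x4F415
#5 VA=0x400E1C493 (w,kernel):
  lvl0: tbl 0x38, slot 16 ⇒ 0x50007 (P1/RW1/US1/PS0)
  lvl1: tbl 0x50, slot 7 ⇒ 0x53007 (P1/RW1/US1/PS0)
  lvl2: tbl 0x53, slot 28 ⇒ 0x54005 (P1/RW0/US1/PS0)
  → PROTECTION_VIOLATION  (3 entries read)

Entries read for #0: 3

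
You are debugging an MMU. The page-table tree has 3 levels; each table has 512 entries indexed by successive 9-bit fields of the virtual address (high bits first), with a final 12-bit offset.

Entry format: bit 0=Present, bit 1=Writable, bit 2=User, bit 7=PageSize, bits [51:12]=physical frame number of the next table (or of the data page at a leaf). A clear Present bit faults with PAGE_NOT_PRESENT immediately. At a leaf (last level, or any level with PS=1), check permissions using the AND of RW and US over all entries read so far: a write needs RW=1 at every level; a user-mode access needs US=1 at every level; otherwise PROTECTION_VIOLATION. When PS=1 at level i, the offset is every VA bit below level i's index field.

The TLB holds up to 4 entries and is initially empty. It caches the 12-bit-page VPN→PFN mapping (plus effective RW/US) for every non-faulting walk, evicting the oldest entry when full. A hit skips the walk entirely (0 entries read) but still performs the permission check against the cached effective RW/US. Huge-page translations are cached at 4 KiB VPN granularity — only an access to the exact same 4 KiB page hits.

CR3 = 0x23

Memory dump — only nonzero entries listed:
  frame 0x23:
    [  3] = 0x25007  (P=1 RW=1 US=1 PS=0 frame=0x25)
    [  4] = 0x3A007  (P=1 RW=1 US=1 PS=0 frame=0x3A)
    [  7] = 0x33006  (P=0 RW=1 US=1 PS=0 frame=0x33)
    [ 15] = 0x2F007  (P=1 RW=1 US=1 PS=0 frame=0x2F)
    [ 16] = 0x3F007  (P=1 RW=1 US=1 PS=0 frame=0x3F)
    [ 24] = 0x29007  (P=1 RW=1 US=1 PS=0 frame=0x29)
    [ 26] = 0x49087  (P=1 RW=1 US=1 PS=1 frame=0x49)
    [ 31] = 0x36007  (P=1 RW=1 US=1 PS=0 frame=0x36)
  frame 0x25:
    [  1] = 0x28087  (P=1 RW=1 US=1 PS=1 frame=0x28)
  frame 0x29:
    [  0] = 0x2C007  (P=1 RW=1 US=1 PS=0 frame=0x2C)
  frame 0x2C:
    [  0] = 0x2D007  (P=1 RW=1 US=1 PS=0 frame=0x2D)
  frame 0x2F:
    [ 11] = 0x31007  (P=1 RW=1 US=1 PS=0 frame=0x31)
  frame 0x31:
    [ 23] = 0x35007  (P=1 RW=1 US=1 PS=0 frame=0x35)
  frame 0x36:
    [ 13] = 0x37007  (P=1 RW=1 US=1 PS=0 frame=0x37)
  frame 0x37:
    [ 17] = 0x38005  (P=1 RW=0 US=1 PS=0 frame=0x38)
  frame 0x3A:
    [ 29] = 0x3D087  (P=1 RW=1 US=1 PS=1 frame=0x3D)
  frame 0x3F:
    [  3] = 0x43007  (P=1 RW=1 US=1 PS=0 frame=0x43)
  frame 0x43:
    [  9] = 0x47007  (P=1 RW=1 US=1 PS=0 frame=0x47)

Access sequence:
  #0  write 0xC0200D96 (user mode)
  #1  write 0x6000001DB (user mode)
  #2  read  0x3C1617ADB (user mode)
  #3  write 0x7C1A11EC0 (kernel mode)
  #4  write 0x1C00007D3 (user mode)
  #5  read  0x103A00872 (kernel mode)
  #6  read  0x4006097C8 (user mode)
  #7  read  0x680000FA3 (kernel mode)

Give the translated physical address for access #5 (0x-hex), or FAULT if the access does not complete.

Per-access translation:
#0 VA=0xC0200D96 (w,user):
  [0] read 0x23 idx=3: raw=0x25007 flags P=1 W=1 U=1 S=0
  [1] read 0x25 idx=1: raw=0x28087 flags P=1 W=1 U=1 S=1
  → PA=0x28D96 (huge @L1)  (2 entries read)
#1 VA=0x6000001DB (w,user):
  [0] read 0x23 idx=24: raw=0x29007 flags P=1 W=1 U=1 S=0
  [1] read 0x29 idx=0: raw=0x2C007 flags P=1 W=1 U=1 S=0
  [2] read 0x2C idx=0: raw=0x2D007 flags P=1 W=1 U=1 S=0
  → PA=0x2D1DB  (3 entries read)
#2 VA=0x3C1617ADB (r,user):
  [0] read 0x23 idx=15: raw=0x2F007 flags P=1 W=1 U=1 S=0
  [1] read 0x2F idx=11: raw=0x31007 flags P=1 W=1 U=1 S=0
  [2] read 0x31 idx=23: raw=0x35007 flags P=1 W=1 U=1 S=0
  → PA=0x35ADB  (3 entries read)
#3 VA=0x7C1A11EC0 (w,kernel):
  [0] read 0x23 idx=31: raw=0x36007 flags P=1 W=1 U=1 S=0
  [1] read 0x36 idx=13: raw=0x37007 flags P=1 W=1 U=1 S=0
  [2] read 0x37 idx=17: raw=0x38005 flags P=1 W=0 U=1 S=0
  → PROTECTION_VIOLATION  (3 entries read)
#4 VA=0x1C00007D3 (w,user):
  [0] read 0x23 idx=7: raw=0x33006 flags P=0 W=1 U=1 S=0
  → PAGE_NOT_PRESENT  (1 entries read)
#5 VA=0x103A00872 (r,kernel):
  [0] read 0x23 idx=4: raw=0x3A007 flags P=1 W=1 U=1 S=0
  [1] read 0x3A idx=29: raw=0x3D087 flags P=1 W=1 U=1 S=1
  → PA=0x3D872 (huge @L1)  (2 entries read)
#6 VA=0x4006097C8 (r,user):
  [0] read 0x23 idx=16: raw=0x3F007 flags P=1 W=1 U=1 S=0
  [1] read 0x3F idx=3: raw=0x43007 flags P=1 W=1 U=1 S=0
  [2] read 0x43 idx=9: raw=0x47007 flags P=1 W=1 U=1 S=0
  → PA=0x477C8  (3 entries read)
#7 VA=0x680000FA3 (r,kernel):
  [0] read 0x23 idx=26: raw=0x49087 flags P=1 W=1 U=1 S=1
  → PA=0x49FA3 (huge @L0)  (1 entries read)

Access #5 PA: 0x3D872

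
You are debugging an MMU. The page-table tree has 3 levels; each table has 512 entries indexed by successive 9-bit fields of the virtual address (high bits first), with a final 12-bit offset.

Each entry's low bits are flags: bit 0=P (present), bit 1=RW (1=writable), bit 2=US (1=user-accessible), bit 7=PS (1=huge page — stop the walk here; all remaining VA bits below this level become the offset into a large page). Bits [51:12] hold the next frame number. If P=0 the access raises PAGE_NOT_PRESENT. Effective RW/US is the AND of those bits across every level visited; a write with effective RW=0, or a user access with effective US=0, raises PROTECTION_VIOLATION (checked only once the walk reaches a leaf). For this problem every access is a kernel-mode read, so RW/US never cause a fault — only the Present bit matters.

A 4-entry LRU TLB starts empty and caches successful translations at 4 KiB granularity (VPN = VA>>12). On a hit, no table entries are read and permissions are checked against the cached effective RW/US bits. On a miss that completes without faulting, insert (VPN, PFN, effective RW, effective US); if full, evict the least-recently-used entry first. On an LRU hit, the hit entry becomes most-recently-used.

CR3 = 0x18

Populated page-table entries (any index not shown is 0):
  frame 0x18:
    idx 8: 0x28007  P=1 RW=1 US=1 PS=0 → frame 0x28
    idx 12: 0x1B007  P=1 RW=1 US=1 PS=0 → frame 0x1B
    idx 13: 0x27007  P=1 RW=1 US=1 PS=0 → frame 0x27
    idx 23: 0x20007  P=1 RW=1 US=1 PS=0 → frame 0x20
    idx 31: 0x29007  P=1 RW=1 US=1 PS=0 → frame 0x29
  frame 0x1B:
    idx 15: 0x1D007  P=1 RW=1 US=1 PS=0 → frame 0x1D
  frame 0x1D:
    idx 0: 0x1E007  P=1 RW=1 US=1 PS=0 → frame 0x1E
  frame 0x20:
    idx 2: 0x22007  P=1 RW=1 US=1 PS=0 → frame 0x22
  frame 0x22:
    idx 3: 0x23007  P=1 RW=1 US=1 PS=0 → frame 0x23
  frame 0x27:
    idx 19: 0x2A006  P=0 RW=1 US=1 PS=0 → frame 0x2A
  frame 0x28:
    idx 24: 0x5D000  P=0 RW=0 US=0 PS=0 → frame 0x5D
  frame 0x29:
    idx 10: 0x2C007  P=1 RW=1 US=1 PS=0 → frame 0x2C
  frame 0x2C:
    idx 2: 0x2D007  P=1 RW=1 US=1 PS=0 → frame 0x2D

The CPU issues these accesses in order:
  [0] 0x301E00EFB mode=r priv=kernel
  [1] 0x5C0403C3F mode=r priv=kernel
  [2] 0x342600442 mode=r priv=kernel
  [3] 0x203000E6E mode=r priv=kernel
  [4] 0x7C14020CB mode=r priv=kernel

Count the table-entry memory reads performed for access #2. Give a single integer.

Trace:
#0 VA=0x301E00EFB (r,kernel):
  L0: frame=0x18 idx=12 entry=0x1B007 [P=1 RW=1 US=1 PS=0]
  L1: frame=0x1B idx=15 entry=0x1D007 [P=1 RW=1 US=1 PS=0]
  L2: frame=0x1D idx=0 entry=0x1E007 [P=1 RW=1 US=1 PS=0]
  → PA=0x1EEFB  (3 entries read)
#1 VA=0x5C0403C3F (r,kernel):
  L0: frame=0x18 idx=23 entry=0x20007 [P=1 RW=1 US=1 PS=0]
  L1: frame=0x20 idx=2 entry=0x22007 [P=1 RW=1 US=1 PS=0]
  L2: frame=0x22 idx=3 entry=0x23007 [P=1 RW=1 US=1 PS=0]
  → PA=0x23C3F  (3 entries read)
#2 VA=0x342600442 (r,kernel):
  L0: frame=0x18 idx=13 entry=0x27007 [P=1 RW=1 US=1 PS=0]
  L1: frame=0x27 idx=19 entry=0x2A006 [P=0 RW=1 US=1 PS=0]
  ✗ PAGE_NOT_PRESENT  [2 reads]
#3 VA=0x203000E6E (r,kernel):
  L0: frame=0x18 idx=8 entry=0x28007 [P=1 RW=1 US=1 PS=0]
  L1: frame=0x28 idx=24 entry=0x5D000 [P=0 RW=0 US=0 PS=0]
  ✗ PAGE_NOT_PRESENT  [2 reads]
#4 VA=0x7C14020CB (r,kernel):
  L0: frame=0x18 idx=31 entry=0x29007 [P=1 RW=1 US=1 PS=0]
  L1: frame=0x29 idx=10 entry=0x2C007 [P=1 RW=1 US=1 PS=0]
  L2: frame=0x2C idx=2 entry=0x2D007 [P=1 RW=1 US=1 PS=0]
  → PA=0x2D0CB  (3 entries read)

Entries read for #2: 2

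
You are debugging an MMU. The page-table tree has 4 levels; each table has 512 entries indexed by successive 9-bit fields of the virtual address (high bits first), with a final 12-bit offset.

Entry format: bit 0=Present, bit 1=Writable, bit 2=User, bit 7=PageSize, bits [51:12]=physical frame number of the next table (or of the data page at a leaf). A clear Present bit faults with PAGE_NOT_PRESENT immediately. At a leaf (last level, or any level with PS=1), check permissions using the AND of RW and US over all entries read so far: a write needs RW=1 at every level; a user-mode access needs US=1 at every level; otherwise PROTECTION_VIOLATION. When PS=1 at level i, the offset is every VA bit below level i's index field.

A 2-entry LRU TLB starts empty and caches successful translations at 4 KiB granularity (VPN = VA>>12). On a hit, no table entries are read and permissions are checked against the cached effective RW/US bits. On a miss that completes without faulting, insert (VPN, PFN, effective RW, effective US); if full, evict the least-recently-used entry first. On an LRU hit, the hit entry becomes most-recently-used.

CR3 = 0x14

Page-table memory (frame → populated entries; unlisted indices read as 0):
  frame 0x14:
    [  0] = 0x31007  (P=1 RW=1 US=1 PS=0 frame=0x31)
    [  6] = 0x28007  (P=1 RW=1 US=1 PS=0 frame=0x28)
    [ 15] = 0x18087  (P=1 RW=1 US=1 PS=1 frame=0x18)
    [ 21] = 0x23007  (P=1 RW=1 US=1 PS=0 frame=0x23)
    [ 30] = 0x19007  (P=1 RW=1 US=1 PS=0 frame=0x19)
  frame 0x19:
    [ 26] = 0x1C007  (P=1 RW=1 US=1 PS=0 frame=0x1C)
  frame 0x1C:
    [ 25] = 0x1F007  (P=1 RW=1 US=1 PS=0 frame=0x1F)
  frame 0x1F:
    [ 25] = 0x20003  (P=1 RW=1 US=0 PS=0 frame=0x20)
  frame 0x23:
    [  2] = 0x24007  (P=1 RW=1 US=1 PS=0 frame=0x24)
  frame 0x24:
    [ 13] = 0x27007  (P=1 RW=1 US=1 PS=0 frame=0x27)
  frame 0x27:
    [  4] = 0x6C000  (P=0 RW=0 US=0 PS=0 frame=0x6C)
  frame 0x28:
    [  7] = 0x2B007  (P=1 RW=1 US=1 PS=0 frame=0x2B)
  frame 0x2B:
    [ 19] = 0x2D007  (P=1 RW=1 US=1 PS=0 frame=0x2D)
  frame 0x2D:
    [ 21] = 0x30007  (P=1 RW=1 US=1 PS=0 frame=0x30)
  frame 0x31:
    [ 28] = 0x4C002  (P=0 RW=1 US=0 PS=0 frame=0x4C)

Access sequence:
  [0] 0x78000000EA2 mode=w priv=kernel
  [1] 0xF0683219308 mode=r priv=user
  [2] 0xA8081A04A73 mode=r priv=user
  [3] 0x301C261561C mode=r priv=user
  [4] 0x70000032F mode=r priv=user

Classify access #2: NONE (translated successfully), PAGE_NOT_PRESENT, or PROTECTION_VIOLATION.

Walk each access:
#0 VA=0x78000000EA2 (w,kernel):
  lvl0: tbl 0x14, slot 15 ⇒ 0x18087 (P1/RW1/US1/PS1)
  → PA=0x18EA2 (huge @L0)  (1 entries read)
#1 VA=0xF0683219308 (r,user):
  lvl0: tbl 0x14, slot 30 ⇒ 0x19007 (P1/RW1/US1/PS0)
  lvl1: tbl 0x19, slot 26 ⇒ 0x1C007 (P1/RW1/US1/PS0)
  lvl2: tbl 0x1C, slot 25 ⇒ 0x1F007 (P1/RW1/US1/PS0)
  lvl3: tbl 0x1F, slot 25 ⇒ 0x20003 (P1/RW1/US0/PS0)
  → PROTECTION_VIOLATION  (4 entries read)
#2 VA=0xA8081A04A73 (r,user):
  lvl0: tbl 0x14, slot 21 ⇒ 0x23007 (P1/RW1/US1/PS0)
  lvl1: tbl 0x23, slot 2 ⇒ 0x24007 (P1/RW1/US1/PS0)
  lvl2: tbl 0x24, slot 13 ⇒ 0x27007 (P1/RW1/US1/PS0)
  lvl3: tbl 0x27, slot 4 ⇒ 0x6C000 (P0/RW0/US0/PS0)
  → PAGE_NOT_PRESENT  (4 entries read)
#3 VA=0x301C261561C (r,user):
  lvl0: tbl 0x14, slot 6 ⇒ 0x28007 (P1/RW1/US1/PS0)
  lvl1: tbl 0x28, slot 7 ⇒ 0x2B007 (P1/RW1/US1/PS0)
  lvl2: tbl 0x2B, slot 19 ⇒ 0x2D007 (P1/RW1/US1/PS0)
  lvl3: tbl 0x2D, slot 21 ⇒ 0x30007 (P1/RW1/US1/PS0)
  → PA=0x3061C  (4 entries read)
#4 VA=0x70000032F (r,user):
  lvl0: tbl 0x14, slot 0 ⇒ 0x31007 (P1/RW1/US1/PS0)
  lvl1: tbl 0x31, slot 28 ⇒ 0x4C002 (P0/RW1/US0/PS0)
  → PAGE_NOT_PRESENT  (2 entries read)

Access #2 fault: PAGE_NOT_PRESENT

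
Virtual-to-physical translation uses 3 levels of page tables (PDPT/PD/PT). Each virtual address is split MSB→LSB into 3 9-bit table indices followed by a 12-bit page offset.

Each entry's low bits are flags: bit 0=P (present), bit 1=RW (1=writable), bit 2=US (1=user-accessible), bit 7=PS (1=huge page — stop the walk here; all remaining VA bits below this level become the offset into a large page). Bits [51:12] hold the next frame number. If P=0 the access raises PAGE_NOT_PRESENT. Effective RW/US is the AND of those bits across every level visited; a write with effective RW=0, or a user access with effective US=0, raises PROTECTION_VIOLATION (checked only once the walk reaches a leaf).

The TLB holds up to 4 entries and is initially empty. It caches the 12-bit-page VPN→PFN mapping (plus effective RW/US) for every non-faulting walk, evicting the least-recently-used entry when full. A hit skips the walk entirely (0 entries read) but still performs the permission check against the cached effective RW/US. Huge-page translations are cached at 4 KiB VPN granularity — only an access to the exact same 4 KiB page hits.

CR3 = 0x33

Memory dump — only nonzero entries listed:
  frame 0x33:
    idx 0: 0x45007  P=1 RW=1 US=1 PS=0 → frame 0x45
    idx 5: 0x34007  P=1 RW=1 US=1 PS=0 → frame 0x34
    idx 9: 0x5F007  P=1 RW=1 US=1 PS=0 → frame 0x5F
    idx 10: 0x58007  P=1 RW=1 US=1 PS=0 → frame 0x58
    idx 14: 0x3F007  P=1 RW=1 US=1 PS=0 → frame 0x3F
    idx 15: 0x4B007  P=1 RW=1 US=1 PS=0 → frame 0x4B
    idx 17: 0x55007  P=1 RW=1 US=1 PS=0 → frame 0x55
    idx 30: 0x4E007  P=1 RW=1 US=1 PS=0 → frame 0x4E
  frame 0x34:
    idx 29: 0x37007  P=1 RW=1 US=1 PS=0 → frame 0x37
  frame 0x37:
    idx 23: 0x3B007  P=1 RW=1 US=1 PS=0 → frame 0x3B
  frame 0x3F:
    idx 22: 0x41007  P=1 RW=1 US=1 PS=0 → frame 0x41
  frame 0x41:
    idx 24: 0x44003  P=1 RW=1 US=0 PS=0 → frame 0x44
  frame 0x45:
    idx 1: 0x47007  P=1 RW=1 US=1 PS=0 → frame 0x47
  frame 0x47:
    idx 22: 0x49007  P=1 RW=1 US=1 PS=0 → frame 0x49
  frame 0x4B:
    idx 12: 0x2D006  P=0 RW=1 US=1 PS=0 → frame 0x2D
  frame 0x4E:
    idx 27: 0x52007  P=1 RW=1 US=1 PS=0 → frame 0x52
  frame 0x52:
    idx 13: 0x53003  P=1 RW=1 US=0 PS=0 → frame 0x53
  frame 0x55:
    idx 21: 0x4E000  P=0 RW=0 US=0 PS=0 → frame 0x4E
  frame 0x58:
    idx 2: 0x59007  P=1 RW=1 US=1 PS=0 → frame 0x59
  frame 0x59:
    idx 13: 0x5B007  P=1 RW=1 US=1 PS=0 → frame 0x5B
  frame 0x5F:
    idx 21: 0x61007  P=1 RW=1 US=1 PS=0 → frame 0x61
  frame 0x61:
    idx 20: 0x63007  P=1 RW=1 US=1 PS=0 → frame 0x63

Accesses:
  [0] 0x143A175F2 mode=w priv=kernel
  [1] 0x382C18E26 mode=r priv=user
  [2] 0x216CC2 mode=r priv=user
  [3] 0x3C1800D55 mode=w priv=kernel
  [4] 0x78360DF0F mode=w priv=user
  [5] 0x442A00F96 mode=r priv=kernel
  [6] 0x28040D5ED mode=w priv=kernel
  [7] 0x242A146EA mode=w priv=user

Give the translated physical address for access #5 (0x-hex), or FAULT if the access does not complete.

Per-access translation:
#0 VA=0x143A175F2 (w,kernel):
  [0] read 0x33 idx=5: raw=0x34007 flags P=1 W=1 U=1 S=0
  [1] read 0x34 idx=29: raw=0x37007 flags P=1 W=1 U=1 S=0
  [2] read 0x37 idx=23: raw=0x3B007 flags P=1 W=1 U=1 S=0
  ✓ 0x3B5F2  — 3 lookups
#1 VA=0x382C18E26 (r,user):
  [0] read 0x33 idx=14: raw=0x3F007 flags P=1 W=1 U=1 S=0
  [1] read 0x3F idx=22: raw=0x41007 flags P=1 W=1 U=1 S=0
  [2] read 0x41 idx=24: raw=0x44003 flags P=1 W=1 U=0 S=0
  ⇒ fault: PROTECTION_VIOLATION  — 3 lookups
#2 VA=0x216CC2 (r,user):
  [0] read 0x33 idx=0: raw=0x45007 flags P=1 W=1 U=1 S=0
  [1] read 0x45 idx=1: raw=0x47007 flags P=1 W=1 U=1 S=0
  [2] read 0x47 idx=22: raw=0x49007 flags P=1 W=1 U=1 S=0
  ✓ 0x49CC2  — 3 lookups
#3 VA=0x3C1800D55 (w,kernel):
  [0] read 0x33 idx=15: raw=0x4B007 flags P=1 W=1 U=1 S=0
  [1] read 0x4B idx=12: raw=0x2D006 flags P=0 W=1 U=1 S=0
  ⇒ fault: PAGE_NOT_PRESENT  — 2 lookups
#4 VA=0x78360DF0F (w,user):
  [0] read 0x33 idx=30: raw=0x4E007 flags P=1 W=1 U=1 S=0
  [1] read 0x4E idx=27: raw=0x52007 flags P=1 W=1 U=1 S=0
  [2] read 0x52 idx=13: raw=0x53003 flags P=1 W=1 U=0 S=0
  ⇒ fault: PROTECTION_VIOLATION  — 3 lookups
#5 VA=0x442A00F96 (r,kernel):
  [0] read 0x33 idx=17: raw=0x55007 flags P=1 W=1 U=1 S=0
  [1] read 0x55 idx=21: raw=0x4E000 flags P=0 W=0 U=0 S=0
  ⇒ fault: PAGE_NOT_PRESENT  — 2 lookups
#6 VA=0x28040D5ED (w,kernel):
  [0] read 0x33 idx=10: raw=0x58007 flags P=1 W=1 U=1 S=0
  [1] read 0x58 idx=2: raw=0x59007 flags P=1 W=1 U=1 S=0
  [2] read 0x59 idx=13: raw=0x5B007 flags P=1 W=1 U=1 S=0
  ✓ 0x5B5ED  — 3 lookups
#7 VA=0x242A146EA (w,user):
  [0] read 0x33 idx=9: raw=0x5F007 flags P=1 W=1 U=1 S=0
  [1] read 0x5F idx=21: raw=0x61007 flags P=1 W=1 U=1 S=0
  [2] read 0x61 idx=20: raw=0x63007 flags P=1 W=1 U=1 S=0
  ✓ 0x636EA  — 3 lookups

Access #5 PA: FAULT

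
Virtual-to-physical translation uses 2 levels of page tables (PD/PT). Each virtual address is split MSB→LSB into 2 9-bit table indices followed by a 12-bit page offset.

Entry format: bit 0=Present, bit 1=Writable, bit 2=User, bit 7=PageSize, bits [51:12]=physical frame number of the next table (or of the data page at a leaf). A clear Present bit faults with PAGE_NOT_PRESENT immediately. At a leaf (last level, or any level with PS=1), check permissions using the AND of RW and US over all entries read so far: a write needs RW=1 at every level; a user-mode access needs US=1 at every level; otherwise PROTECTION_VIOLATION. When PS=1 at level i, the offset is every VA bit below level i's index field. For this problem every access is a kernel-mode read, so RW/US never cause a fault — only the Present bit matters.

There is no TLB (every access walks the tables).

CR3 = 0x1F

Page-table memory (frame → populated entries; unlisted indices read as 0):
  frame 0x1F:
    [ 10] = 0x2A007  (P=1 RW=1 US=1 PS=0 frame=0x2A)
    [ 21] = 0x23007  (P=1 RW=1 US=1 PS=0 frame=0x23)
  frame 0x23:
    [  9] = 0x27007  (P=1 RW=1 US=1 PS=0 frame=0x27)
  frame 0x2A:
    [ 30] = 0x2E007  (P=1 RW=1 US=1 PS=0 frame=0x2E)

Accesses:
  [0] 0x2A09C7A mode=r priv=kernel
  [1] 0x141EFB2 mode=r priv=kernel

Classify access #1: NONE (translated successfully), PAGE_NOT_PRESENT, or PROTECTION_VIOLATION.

Trace:
#0 VA=0x2A09C7A (r,kernel):
  L0 @0x1F[21] → 0x23007  P=1,RW=1,US=1,PS=0
  L1 @0x23[9] → 0x27007  P=1,RW=1,US=1,PS=0
  → PA=0x27C7A  (2 entries read)
#1 VA=0x141EFB2 (r,kernel):
  L0 @0x1F[10] → 0x2A007  P=1,RW=1,US=1,PS=0
  L1 @0x2A[30] → 0x2E007  P=1,RW=1,US=1,PS=0
  → PA=0x2EFB2  (2 entries read)

Access #1 fault: NONE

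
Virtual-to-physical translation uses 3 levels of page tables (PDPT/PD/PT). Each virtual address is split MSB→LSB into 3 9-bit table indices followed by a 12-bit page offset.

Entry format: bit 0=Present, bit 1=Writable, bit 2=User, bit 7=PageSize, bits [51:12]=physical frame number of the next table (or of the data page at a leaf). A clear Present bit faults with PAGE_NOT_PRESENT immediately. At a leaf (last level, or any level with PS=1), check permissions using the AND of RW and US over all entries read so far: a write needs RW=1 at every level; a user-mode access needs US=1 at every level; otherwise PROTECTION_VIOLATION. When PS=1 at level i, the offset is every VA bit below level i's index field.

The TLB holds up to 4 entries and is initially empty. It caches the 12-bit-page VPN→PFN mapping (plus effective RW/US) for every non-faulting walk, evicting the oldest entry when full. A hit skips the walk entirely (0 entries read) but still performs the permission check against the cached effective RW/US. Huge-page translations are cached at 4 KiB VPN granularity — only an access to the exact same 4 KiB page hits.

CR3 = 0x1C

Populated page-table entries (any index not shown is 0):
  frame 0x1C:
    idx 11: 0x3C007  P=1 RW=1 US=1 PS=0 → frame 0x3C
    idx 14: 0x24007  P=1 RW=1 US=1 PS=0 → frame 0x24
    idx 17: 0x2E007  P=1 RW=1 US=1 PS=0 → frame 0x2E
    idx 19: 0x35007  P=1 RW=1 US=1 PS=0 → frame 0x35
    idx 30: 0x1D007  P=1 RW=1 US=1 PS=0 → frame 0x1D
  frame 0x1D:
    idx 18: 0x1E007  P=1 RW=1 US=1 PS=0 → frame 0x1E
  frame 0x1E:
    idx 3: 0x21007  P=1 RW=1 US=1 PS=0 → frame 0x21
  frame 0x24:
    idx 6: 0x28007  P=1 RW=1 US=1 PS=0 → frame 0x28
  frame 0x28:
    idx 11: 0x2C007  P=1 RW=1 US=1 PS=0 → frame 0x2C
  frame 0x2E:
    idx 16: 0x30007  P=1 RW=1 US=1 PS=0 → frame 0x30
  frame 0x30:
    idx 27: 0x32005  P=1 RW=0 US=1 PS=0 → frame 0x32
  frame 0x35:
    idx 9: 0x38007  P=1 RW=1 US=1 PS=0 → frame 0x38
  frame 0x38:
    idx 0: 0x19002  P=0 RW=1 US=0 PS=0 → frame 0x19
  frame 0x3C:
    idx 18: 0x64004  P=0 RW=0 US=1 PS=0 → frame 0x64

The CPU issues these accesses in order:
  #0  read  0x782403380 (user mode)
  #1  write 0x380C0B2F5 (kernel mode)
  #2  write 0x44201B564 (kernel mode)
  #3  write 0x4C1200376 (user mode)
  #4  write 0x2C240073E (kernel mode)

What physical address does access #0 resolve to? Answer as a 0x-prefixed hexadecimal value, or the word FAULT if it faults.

Trace:
#0 VA=0x782403380 (r,user):
  L0 @0x1C[30] → 0x1D007  P=1,RW=1,US=1,PS=0
  L1 @0x1D[18] → 0x1E007  P=1,RW=1,US=1,PS=0
  L2 @0x1E[3] → 0x21007  P=1,RW=1,US=1,PS=0
  ⇒ phys 0x21380  [3 reads]
#1 VA=0x380C0B2F5 (w,kernel):
  L0 @0x1C[14] → 0x24007  P=1,RW=1,US=1,PS=0
  L1 @0x24[6] → 0x28007  P=1,RW=1,US=1,PS=0
  L2 @0x28[11] → 0x2C007  P=1,RW=1,US=1,PS=0
  ⇒ phys 0x2C2F5  [3 reads]
#2 VA=0x44201B564 (w,kernel):
  L0 @0x1C[17] → 0x2E007  P=1,RW=1,US=1,PS=0
  L1 @0x2E[16] → 0x30007  P=1,RW=1,US=1,PS=0
  L2 @0x30[27] → 0x32005  P=1,RW=0,US=1,PS=0
  ✗ PROTECTION_VIOLATION  [3 reads]
#3 VA=0x4C1200376 (w,user):
  L0 @0x1C[19] → 0x35007  P=1,RW=1,US=1,PS=0
  L1 @0x35[9] → 0x38007  P=1,RW=1,US=1,PS=0
  L2 @0x38[0] → 0x19002  P=0,RW=1,US=0,PS=0
  ✗ PAGE_NOT_PRESENT  [3 reads]
#4 VA=0x2C240073E (w,kernel):
  L0 @0x1C[11] → 0x3C007  P=1,RW=1,US=1,PS=0
  L1 @0x3C[18] → 0x64004  P=0,RW=0,US=1,PS=0
  ✗ PAGE_NOT_PRESENT  [2 reads]

Access #0 PA: 0x21380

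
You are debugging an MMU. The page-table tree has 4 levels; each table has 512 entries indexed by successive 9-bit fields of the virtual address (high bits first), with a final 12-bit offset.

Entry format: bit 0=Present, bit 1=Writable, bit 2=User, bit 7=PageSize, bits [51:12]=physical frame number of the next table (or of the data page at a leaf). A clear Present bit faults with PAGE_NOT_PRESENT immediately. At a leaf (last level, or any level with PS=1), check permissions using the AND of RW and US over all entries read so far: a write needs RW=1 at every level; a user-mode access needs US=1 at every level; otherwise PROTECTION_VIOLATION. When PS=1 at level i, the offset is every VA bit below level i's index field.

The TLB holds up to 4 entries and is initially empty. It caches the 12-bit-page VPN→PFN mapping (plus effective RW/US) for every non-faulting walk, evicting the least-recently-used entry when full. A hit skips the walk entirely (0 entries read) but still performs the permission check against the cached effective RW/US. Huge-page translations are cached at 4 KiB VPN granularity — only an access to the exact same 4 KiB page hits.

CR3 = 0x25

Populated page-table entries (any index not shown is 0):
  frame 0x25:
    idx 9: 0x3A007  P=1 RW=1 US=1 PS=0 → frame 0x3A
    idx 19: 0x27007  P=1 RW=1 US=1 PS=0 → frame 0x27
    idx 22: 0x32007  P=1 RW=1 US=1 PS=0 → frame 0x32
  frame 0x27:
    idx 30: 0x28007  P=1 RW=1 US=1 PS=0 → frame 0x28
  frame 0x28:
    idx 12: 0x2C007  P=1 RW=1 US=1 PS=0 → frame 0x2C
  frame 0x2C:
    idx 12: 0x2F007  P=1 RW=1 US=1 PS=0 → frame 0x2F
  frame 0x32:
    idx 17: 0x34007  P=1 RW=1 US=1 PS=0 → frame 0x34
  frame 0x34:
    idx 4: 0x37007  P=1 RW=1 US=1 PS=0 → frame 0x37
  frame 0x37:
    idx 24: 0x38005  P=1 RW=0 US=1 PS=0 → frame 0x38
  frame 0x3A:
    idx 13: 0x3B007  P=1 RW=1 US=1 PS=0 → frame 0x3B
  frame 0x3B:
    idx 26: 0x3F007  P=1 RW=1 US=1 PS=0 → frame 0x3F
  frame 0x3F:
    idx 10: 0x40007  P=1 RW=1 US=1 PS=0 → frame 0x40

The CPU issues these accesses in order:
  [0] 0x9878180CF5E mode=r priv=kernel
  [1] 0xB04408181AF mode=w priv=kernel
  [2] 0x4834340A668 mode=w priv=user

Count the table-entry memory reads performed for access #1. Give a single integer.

Trace:
#0 VA=0x9878180CF5E (r,kernel):
  L0: frame=0x25 idx=19 entry=0x27007 [P=1 RW=1 US=1 PS=0]
  L1: frame=0x27 idx=30 entry=0x28007 [P=1 RW=1 US=1 PS=0]
  L2: frame=0x28 idx=12 entry=0x2C007 [P=1 RW=1 US=1 PS=0]
  L3: frame=0x2C idx=12 entry=0x2F007 [P=1 RW=1 US=1 PS=0]
  → PA=0x2FF5E  (4 entries read)
#1 VA=0xB04408181AF (w,kernel):
  L0: frame=0x25 idx=22 entry=0x32007 [P=1 RW=1 US=1 PS=0]
  L1: frame=0x32 idx=17 entry=0x34007 [P=1 RW=1 US=1 PS=0]
  L2: frame=0x34 idx=4 entry=0x37007 [P=1 RW=1 US=1 PS=0]
  L3: frame=0x37 idx=24 entry=0x38005 [P=1 RW=0 US=1 PS=0]
  ⇒ fault: PROTECTION_VIOLATION  — 4 lookups
#2 VA=0x4834340A668 (w,user):
  L0: frame=0x25 idx=9 entry=0x3A007 [P=1 RW=1 US=1 PS=0]
  L1: frame=0x3A idx=13 entry=0x3B007 [P=1 RW=1 US=1 PS=0]
  L2: frame=0x3B idx=26 entry=0x3F007 [P=1 RW=1 US=1 PS=0]
  L3: frame=0x3F idx=10 entry=0x40007 [P=1 RW=1 US=1 PS=0]
  → PA=0x40668  (4 entries read)

Entries read for #1: 4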